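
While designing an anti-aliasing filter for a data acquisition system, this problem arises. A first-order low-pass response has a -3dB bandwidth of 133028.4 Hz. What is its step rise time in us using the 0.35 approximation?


Rise time from bandwidth relationship:
tr = 0.35 / BW
   = 0.35 / 133028.4
   = 2.631017136e-06 s
   = 2.631 us

2.631 us


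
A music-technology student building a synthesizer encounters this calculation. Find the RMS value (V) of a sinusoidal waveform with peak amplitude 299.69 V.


RMS voltage for a sinusoidal waveform:
V_rms = V_peak / sqrt(2)
      = 299.69 / 1.414214
      = 211.913 V

211.913 V


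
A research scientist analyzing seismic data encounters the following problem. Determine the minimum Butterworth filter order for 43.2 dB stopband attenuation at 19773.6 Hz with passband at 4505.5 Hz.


Butterworth filter order formula:
n = log10(10^(A/10) - 1) / (2 * log10(f_stop/f_pass))
10^(43.2/10) - 1 = 20891.9613
f_stop/f_pass = 19773.6 / 4505.5 = 4.3888
n = 3.3627 -> ceil = 4

4


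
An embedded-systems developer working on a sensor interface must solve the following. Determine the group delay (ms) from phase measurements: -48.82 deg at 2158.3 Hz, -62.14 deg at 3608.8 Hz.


Group delay from phase difference:
tau = -d(phi)/d(omega)
d(phi) = -13.32 deg = -0.232478 rad
d(omega) = 2*pi*(3608.8 - 2158.3) = 9113.7603 rad/s
tau = -(-0.232478) / 9113.7603
    = 0.0255 ms

0.0255 ms


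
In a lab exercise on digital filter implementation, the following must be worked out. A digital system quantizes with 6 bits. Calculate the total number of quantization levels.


Number of quantization levels = 2^N
= 2^6
= 64

64


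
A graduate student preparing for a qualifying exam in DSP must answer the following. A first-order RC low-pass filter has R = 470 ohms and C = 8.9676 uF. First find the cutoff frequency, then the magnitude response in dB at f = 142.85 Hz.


Step 1 — cutoff frequency:
fc = 1 / (2*pi*R*C)
C = 8.9676 uF = 8.9676e-06 F
fc = 1 / (2*pi*470*8.9676e-06)
   = 37.7612 Hz

Step 2 — magnitude at f = 142.85 Hz:
|H(f)| = 1 / sqrt(1 + (f/fc)^2)
f/fc = 142.85 / 37.7612 = 3.782984
|H| = 1 / sqrt(1 + 14.310968) = 0.2555634
|H|_dB = 20*log10(0.2555634) = -11.85 dB

fc = 37.7612 Hz; |H(142.85 Hz)| = -11.85 dB


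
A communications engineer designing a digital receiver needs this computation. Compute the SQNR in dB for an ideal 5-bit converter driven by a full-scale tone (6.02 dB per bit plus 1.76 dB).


Theoretical SNR for a full-scale sinusoid:
SNR = 6.02 * N + 1.76
    = 6.02 * 5 + 1.76
    = 30.1 + 1.76
    = 31.86 dB

31.86 dB


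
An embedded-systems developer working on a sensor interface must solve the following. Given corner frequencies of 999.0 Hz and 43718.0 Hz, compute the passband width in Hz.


Bandwidth is the difference of -3dB frequencies:
BW = f_high - f_low
   = 43718.0 - 999.0
   = 42719.0 Hz

42719.0 Hz


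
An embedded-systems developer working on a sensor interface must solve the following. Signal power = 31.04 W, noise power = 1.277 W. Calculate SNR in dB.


SNR in decibels:
SNR = 10 * log10(Ps / Pn)
    = 10 * log10(31.04 / 1.277)
    = 10 * log10(24.307)
    = 10 * 1.3857
    = 13.86 dB

13.86 dB


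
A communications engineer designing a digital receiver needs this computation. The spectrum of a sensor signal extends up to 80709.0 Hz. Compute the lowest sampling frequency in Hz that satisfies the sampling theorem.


The Nyquist rate is twice the maximum frequency component.
fs_min = 2 * fmax
      = 2 * 80709.0
      = 161418.0 Hz

161418.0


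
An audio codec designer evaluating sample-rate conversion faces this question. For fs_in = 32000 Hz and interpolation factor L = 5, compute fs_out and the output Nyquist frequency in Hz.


Step 1 — output sample rate after interpolation by L:
fs_out = L * fs_in = 5 * 32000 = 160000 Hz

Step 2 — Nyquist frequency of the output stream:
f_Nyq = fs_out / 2 = 160000 / 2 = 80000.0 Hz

fs_out = 160000 Hz; f_Nyquist = 80000.0 Hz


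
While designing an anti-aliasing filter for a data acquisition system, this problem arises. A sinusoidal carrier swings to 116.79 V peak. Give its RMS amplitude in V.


RMS voltage for a sinusoidal waveform:
V_rms = V_peak / sqrt(2)
      = 116.79 / 1.414214
      = 82.583 V

82.583 V


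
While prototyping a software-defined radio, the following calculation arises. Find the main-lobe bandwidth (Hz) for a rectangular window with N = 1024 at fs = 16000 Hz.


Main lobe width for a rectangular window:
Width = 2 * fs / N
      = 2 * 16000 / 1024
      = 32000 / 1024
      = 31.25 Hz

31.25 Hz


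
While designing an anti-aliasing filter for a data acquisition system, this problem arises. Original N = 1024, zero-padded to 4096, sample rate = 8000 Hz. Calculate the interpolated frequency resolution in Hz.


Frequency resolution after zero-padding:
N_padded = 1024 * 4 = 4096
df = fs / N_padded
   = 8000 / 4096
   = 1.9531 Hz

1.9531 Hz


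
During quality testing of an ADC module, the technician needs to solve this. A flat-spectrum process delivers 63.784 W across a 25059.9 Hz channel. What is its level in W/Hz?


Power spectral density:
PSD = P / BW
    = 63.784 / 25059.9
    = 0.00254526 W/Hz

0.00254526 W/Hz


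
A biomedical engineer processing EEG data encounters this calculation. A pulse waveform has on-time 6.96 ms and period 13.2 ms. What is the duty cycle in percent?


Duty cycle as a percentage:
DC = (t_on / T) * 100
   = (6.96 / 13.2) * 100
   = 0.527273 * 100
   = 52.73 %

52.73 %


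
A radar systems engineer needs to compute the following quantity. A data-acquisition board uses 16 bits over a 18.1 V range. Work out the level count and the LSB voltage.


Step 1 — number of quantization levels:
L = 2^N = 2^16 = 65536

Step 2 — LSB step size:
delta = Vfs / L
      = 18.1 / 65536
      = 0.00027618 V

Levels = 65536; step size = 0.00027618 V


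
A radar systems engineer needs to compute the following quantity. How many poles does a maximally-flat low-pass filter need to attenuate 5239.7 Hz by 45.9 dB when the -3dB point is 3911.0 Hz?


Butterworth filter order formula:
n = log10(10^(A/10) - 1) / (2 * log10(f_stop/f_pass))
10^(45.9/10) - 1 = 38903.5145
f_stop/f_pass = 5239.7 / 3911.0 = 1.3397
n = 18.0682 -> ceil = 19

19


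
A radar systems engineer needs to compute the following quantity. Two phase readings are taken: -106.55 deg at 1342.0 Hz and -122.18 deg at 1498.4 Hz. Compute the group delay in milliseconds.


Group delay from phase difference:
tau = -d(phi)/d(omega)
d(phi) = -15.63 deg = -0.272795 rad
d(omega) = 2*pi*(1498.4 - 1342.0) = 982.6902 rad/s
tau = -(-0.272795) / 982.6902
    = 0.2776 ms

0.2776 ms


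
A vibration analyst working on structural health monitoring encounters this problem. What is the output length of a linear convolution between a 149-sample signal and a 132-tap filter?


Linear convolution output length:
L = N + M - 1
  = 149 + 132 - 1
  = 280 samples

280


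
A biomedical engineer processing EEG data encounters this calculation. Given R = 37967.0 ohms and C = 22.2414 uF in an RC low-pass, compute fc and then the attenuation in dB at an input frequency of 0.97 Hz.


Step 1 — cutoff frequency:
fc = 1 / (2*pi*R*C)
C = 22.2414 uF = 2.22414e-05 F
fc = 1 / (2*pi*37967.0*2.22414e-05)
   = 0.188474 Hz

Step 2 — magnitude at f = 0.97 Hz:
|H(f)| = 1 / sqrt(1 + (f/fc)^2)
f/fc = 0.97 / 0.188474 = 5.146598
|H| = 1 / sqrt(1 + 26.487471) = 0.190736
|H|_dB = 20*log10(0.190736) = -14.39 dB

fc = 0.188474 Hz; |H(0.97 Hz)| = -14.39 dB


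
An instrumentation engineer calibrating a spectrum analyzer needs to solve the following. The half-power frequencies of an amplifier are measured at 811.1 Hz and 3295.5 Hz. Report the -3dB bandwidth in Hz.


Bandwidth is the difference of -3dB frequencies:
BW = f_high - f_low
   = 3295.5 - 811.1
   = 2484.4 Hz

2484.4 Hz


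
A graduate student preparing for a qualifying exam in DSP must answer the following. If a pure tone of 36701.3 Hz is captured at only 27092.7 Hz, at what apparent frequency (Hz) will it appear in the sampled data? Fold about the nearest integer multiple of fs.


Compute the nearest integer multiple of fs to the signal:
n = round(36701.3 / 27092.7) = 1
f_alias = |36701.3 - 1 * 27092.7|
        = |36701.3 - 27092.7|
        = 9608.6 Hz

9608.6


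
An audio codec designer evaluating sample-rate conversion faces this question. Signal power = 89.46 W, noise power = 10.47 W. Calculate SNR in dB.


SNR in decibels:
SNR = 10 * log10(Ps / Pn)
    = 10 * log10(89.46 / 10.47)
    = 10 * log10(8.5444)
    = 10 * 0.9317
    = 9.32 dB

9.32 dB


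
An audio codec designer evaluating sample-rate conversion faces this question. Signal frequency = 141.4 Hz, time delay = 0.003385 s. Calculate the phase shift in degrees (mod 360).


Phase shift from frequency and time delay:
phi = 360 * f * t_delay
    = 360 * 141.4 * 0.003385
    = 172.31 degrees
    mod 360 = 172.31 degrees

172.31 degrees


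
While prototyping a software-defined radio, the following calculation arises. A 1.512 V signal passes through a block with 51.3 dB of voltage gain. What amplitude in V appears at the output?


Output voltage from dB gain:
V_out = V_in * 10^(gain_dB / 20)
      = 1.512 * 10^(51.3 / 20)
      = 1.512 * 367.2823
      = 555.3308 V

555.3308 V


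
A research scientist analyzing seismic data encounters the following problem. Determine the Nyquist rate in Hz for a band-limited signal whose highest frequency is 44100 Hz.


The Nyquist rate is twice the maximum frequency component.
fs_min = 2 * fmax
      = 2 * 44100
      = 88200 Hz

88200


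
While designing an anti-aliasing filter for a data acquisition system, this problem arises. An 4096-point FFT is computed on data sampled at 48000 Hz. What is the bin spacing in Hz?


DFT frequency resolution:
df = fs / N
   = 48000 / 4096
   = 11.7188 Hz

11.7188 Hz


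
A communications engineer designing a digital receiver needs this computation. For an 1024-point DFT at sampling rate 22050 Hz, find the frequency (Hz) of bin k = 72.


Frequency of DFT bin k:
f_k = k * fs / N
    = 72 * 22050 / 1024
    = 1587600 / 1024
    = 1550.391 Hz

1550.391 Hz


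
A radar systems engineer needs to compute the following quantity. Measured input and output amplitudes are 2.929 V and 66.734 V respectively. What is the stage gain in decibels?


Voltage gain in dB:
G = 20 * log10(Vout / Vin)
  = 20 * log10(66.734 / 2.929)
  = 20 * log10(22.783885)
  = 20 * 1.357628
  = 27.15 dB

27.15 dB


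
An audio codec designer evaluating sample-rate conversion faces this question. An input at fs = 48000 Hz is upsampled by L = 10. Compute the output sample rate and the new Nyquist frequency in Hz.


Step 1 — output sample rate after interpolation by L:
fs_out = L * fs_in = 10 * 48000 = 480000 Hz

Step 2 — Nyquist frequency of the output stream:
f_Nyq = fs_out / 2 = 480000 / 2 = 240000.0 Hz

fs_out = 480000 Hz; f_Nyquist = 240000.0 Hz


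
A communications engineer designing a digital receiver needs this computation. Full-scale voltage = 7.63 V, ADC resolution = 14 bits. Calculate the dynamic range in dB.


Dynamic range from full-scale to LSB:
V_min = V_max / 2^bits = 7.63 / 2^14
DR = 20 * log10(V_max / V_min)
   = 20 * log10(2^14)
   = 20 * 14 * log10(2)
   = 84.29 dB

84.29 dB


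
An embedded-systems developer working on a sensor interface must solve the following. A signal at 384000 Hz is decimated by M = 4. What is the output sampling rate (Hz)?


Decimation reduces the sample rate:
fs_out = fs_in / M
       = 384000 / 4
       = 96000.0 Hz

96000.0 Hz


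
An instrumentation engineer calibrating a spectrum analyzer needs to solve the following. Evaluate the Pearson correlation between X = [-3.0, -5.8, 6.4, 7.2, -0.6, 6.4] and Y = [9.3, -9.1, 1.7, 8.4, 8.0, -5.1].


Pearson correlation coefficient (population):
r = cov(X,Y) / (std(X) * std(Y))
Mean X = 1.7667, Mean Y = 2.2
Cov(X,Y) = 5.913333
Std(X) = 5.132143, Std(Y) = 7.114773
r = 0.1619

0.1619


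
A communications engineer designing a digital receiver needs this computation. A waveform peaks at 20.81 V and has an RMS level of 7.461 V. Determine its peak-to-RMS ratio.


Crest factor is the ratio of peak to RMS:
CF = V_peak / V_rms
   = 20.81 / 7.461
   = 2.7892

2.7892


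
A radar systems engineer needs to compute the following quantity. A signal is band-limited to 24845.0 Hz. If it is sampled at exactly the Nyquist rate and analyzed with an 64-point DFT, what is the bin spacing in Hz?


Step 1 — Nyquist sampling rate:
fs = 2 * fmax = 2 * 24845.0 = 49690.0 Hz

Step 2 — DFT bin spacing:
df = fs / N = 49690.0 / 64 = 776.4062 Hz

776.4062 Hz


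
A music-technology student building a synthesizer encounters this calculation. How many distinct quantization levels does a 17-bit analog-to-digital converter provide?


Number of quantization levels = 2^N
= 2^17
= 131072

131072


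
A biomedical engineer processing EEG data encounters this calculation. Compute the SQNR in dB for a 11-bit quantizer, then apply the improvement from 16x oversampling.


Step 1 — baseline SQNR at Nyquist:
SQNR_base = 6.02*N + 1.76
          = 6.02*11 + 1.76
          = 67.98 dB

Step 2 — oversampling processing gain:
G = 10*log10(OSR) = 10*log10(16) = 12.04 dB

Step 3 — total:
SQNR_total = 67.98 + 12.04 = 80.02 dB

Base SQNR = 67.98 dB; oversampled SQNR = 80.02 dB


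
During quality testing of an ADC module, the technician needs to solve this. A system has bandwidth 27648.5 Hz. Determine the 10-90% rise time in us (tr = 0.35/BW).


Rise time from bandwidth relationship:
tr = 0.35 / BW
   = 0.35 / 27648.5
   = 1.265891459e-05 s
   = 12.6589 us

12.6589 us


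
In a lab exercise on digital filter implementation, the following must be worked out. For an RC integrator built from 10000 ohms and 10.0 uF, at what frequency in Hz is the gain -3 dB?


Cutoff frequency of a first-order RC filter:
fc = 1 / (2 * pi * R * C)
C = 10.0 uF = 1e-05 F
fc = 1 / (2 * pi * 10000 * 1e-05)
   = 1 / 0.62831853071796
   = 1.591549 Hz

1.591549 Hz


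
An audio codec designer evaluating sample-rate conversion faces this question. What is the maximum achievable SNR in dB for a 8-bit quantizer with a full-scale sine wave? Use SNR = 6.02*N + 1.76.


Theoretical SNR for a full-scale sinusoid:
SNR = 6.02 * N + 1.76
    = 6.02 * 8 + 1.76
    = 48.16 + 1.76
    = 49.92 dB

49.92 dB


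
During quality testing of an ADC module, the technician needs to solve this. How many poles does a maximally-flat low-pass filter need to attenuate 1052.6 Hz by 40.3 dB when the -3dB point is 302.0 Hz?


Butterworth filter order formula:
n = log10(10^(A/10) - 1) / (2 * log10(f_stop/f_pass))
10^(40.3/10) - 1 = 10714.1931
f_stop/f_pass = 1052.6 / 302.0 = 3.4854
n = 3.7159 -> ceil = 4

4


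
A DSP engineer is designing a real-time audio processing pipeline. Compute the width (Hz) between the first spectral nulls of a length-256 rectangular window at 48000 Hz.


Main lobe width for a rectangular window:
Width = 2 * fs / N
      = 2 * 48000 / 256
      = 96000 / 256
      = 375.0 Hz

375.0 Hz


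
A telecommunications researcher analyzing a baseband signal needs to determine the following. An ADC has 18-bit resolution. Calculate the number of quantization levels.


Number of quantization levels = 2^N
= 2^18
= 262144

262144


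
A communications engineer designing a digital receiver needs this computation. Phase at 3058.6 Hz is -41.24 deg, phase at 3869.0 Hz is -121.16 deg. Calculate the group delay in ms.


Group delay from phase difference:
tau = -d(phi)/d(omega)
d(phi) = -79.92 deg = -1.394867 rad
d(omega) = 2*pi*(3869.0 - 3058.6) = 5091.8934 rad/s
tau = -(-1.394867) / 5091.8934
    = 0.2739 ms

0.2739 ms


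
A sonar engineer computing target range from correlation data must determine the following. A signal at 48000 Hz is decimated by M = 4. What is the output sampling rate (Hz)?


Decimation reduces the sample rate:
fs_out = fs_in / M
       = 48000 / 4
       = 12000.0 Hz

12000.0 Hz


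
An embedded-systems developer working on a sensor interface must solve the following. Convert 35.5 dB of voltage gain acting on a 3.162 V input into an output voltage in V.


Output voltage from dB gain:
V_out = V_in * 10^(gain_dB / 20)
      = 3.162 * 10^(35.5 / 20)
      = 3.162 * 59.566214
      = 188.3484 V

188.3484 V


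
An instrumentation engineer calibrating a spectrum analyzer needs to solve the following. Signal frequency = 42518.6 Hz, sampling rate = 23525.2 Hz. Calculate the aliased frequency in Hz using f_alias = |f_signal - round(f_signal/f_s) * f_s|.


Compute the nearest integer multiple of fs to the signal:
n = round(42518.6 / 23525.2) = 2
f_alias = |42518.6 - 2 * 23525.2|
        = |42518.6 - 47050.4|
        = 4531.8 Hz

4531.8


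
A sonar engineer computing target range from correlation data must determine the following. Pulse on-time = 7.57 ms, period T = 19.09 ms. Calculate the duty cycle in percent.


Duty cycle as a percentage:
DC = (t_on / T) * 100
   = (7.57 / 19.09) * 100
   = 0.396543 * 100
   = 39.65 %

39.65 %


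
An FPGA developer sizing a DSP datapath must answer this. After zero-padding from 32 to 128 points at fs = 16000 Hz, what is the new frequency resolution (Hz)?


Frequency resolution after zero-padding:
N_padded = 32 * 4 = 128
df = fs / N_padded
   = 16000 / 128
   = 125.0 Hz

125.0 Hz


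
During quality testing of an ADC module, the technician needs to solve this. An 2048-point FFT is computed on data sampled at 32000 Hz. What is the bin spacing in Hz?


DFT frequency resolution:
df = fs / N
   = 32000 / 2048
   = 15.625 Hz

15.625 Hz


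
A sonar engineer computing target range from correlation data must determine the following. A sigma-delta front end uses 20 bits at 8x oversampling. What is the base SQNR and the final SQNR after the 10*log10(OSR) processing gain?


Step 1 — baseline SQNR at Nyquist:
SQNR_base = 6.02*N + 1.76
          = 6.02*20 + 1.76
          = 122.16 dB

Step 2 — oversampling processing gain:
G = 10*log10(OSR) = 10*log10(8) = 9.03 dB

Step 3 — total:
SQNR_total = 122.16 + 9.03 = 131.19 dB

Base SQNR = 122.16 dB; oversampled SQNR = 131.19 dB


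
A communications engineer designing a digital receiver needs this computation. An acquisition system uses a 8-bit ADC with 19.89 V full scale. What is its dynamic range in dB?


Dynamic range from full-scale to LSB:
V_min = V_max / 2^bits = 19.89 / 2^8
DR = 20 * log10(V_max / V_min)
   = 20 * log10(2^8)
   = 20 * 8 * log10(2)
   = 48.16 dB

48.16 dB


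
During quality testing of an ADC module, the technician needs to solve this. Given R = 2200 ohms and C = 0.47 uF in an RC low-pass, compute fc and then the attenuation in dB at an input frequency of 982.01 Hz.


Step 1 — cutoff frequency:
fc = 1 / (2*pi*R*C)
C = 0.47 uF = 4.7e-07 F
fc = 1 / (2*pi*2200*4.7e-07)
   = 153.922 Hz

Step 2 — magnitude at f = 982.01 Hz:
|H(f)| = 1 / sqrt(1 + (f/fc)^2)
f/fc = 982.01 / 153.922 = 6.37992
|H| = 1 / sqrt(1 + 40.703379) = 0.1548511
|H|_dB = 20*log10(0.1548511) = -16.2 dB

fc = 153.922 Hz; |H(982.01 Hz)| = -16.2 dB


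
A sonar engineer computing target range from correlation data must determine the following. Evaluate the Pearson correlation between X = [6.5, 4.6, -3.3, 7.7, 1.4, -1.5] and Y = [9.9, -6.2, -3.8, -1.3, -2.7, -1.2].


Pearson correlation coefficient (population):
r = cov(X,Y) / (std(X) * std(Y))
Mean X = 2.5667, Mean Y = -0.8833
Cov(X,Y) = 8.330556
Std(X) = 4.047084, Std(Y) = 5.109278
r = 0.4029

0.4029


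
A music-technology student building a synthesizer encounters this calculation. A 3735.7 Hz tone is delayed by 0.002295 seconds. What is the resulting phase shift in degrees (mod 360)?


Phase shift from frequency and time delay:
phi = 360 * f * t_delay
    = 360 * 3735.7 * 0.002295
    = 3086.44 degrees
    mod 360 = 206.44 degrees

206.44 degrees


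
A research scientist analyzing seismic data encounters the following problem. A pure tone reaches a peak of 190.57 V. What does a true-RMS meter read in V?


RMS voltage for a sinusoidal waveform:
V_rms = V_peak / sqrt(2)
      = 190.57 / 1.414214
      = 134.753 V

134.753 V


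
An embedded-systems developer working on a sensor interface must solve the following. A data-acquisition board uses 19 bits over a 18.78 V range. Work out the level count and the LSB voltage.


Step 1 — number of quantization levels:
L = 2^N = 2^19 = 524288

Step 2 — LSB step size:
delta = Vfs / L
      = 18.78 / 524288
      = 3.582e-05 V

Levels = 524288; step size = 3.582e-05 V


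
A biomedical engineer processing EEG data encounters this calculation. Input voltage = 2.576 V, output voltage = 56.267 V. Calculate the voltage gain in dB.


Voltage gain in dB:
G = 20 * log10(Vout / Vin)
  = 20 * log10(56.267 / 2.576)
  = 20 * log10(21.84278)
  = 20 * 1.339308
  = 26.79 dB

26.79 dB


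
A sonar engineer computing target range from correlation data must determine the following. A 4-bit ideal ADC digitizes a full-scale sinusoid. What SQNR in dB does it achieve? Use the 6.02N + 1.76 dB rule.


Theoretical SNR for a full-scale sinusoid:
SNR = 6.02 * N + 1.76
    = 6.02 * 4 + 1.76
    = 24.08 + 1.76
    = 25.84 dB

25.84 dB


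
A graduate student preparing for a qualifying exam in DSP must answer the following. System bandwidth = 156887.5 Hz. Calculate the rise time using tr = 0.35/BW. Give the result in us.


Rise time from bandwidth relationship:
tr = 0.35 / BW
   = 0.35 / 156887.5
   = 2.230897936e-06 s
   = 2.2309 us

2.2309 us


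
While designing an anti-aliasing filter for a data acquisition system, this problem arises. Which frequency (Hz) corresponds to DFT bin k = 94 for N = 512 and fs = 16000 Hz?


Frequency of DFT bin k:
f_k = k * fs / N
    = 94 * 16000 / 512
    = 1504000 / 512
    = 2937.5 Hz

2937.5 Hz


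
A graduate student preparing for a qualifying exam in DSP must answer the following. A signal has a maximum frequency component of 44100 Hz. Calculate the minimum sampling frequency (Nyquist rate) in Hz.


The Nyquist rate is twice the maximum frequency component.
fs_min = 2 * fmax
      = 2 * 44100
      = 88200 Hz

88200


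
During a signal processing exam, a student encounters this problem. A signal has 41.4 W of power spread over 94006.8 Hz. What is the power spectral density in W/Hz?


Power spectral density:
PSD = P / BW
    = 41.4 / 94006.8
    = 0.00044039 W/Hz

0.00044039 W/Hz


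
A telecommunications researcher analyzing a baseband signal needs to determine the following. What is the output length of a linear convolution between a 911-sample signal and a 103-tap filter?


Linear convolution output length:
L = N + M - 1
  = 911 + 103 - 1
  = 1013 samples

1013


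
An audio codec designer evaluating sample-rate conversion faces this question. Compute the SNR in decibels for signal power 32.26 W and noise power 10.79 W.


SNR in decibels:
SNR = 10 * log10(Ps / Pn)
    = 10 * log10(32.26 / 10.79)
    = 10 * log10(2.9898)
    = 10 * 0.4756
    = 4.76 dB

4.76 dB


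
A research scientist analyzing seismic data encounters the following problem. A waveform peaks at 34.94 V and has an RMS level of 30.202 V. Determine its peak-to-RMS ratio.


Crest factor is the ratio of peak to RMS:
CF = V_peak / V_rms
   = 34.94 / 30.202
   = 1.1569

1.1569


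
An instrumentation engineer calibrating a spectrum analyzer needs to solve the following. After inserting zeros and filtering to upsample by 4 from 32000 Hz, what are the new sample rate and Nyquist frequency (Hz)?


Step 1 — output sample rate after interpolation by L:
fs_out = L * fs_in = 4 * 32000 = 128000 Hz

Step 2 — Nyquist frequency of the output stream:
f_Nyq = fs_out / 2 = 128000 / 2 = 64000.0 Hz

fs_out = 128000 Hz; f_Nyquist = 64000.0 Hz


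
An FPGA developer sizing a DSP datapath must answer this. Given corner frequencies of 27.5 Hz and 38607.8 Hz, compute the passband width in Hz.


Bandwidth is the difference of -3dB frequencies:
BW = f_high - f_low
   = 38607.8 - 27.5
   = 38580.3 Hz

38580.3 Hz


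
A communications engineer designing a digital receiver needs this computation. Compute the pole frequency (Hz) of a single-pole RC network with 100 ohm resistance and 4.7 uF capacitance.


Cutoff frequency of a first-order RC filter:
fc = 1 / (2 * pi * R * C)
C = 4.7 uF = 4.7e-06 F
fc = 1 / (2 * pi * 100 * 4.7e-06)
   = 1 / 0.0029530970943744
   = 338.627538 Hz

338.627538 Hz


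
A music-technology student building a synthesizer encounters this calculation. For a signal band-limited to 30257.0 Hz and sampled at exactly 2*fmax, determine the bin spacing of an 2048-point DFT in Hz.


Step 1 — Nyquist sampling rate:
fs = 2 * fmax = 2 * 30257.0 = 60514.0 Hz

Step 2 — DFT bin spacing:
df = fs / N = 60514.0 / 2048 = 29.5479 Hz

29.5479 Hz


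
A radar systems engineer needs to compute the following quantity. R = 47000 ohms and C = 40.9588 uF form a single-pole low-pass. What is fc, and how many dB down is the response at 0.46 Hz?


Step 1 — cutoff frequency:
fc = 1 / (2*pi*R*C)
C = 40.9588 uF = 4.09588e-05 F
fc = 1 / (2*pi*47000*4.09588e-05)
   = 0.0826752 Hz

Step 2 — magnitude at f = 0.46 Hz:
|H(f)| = 1 / sqrt(1 + (f/fc)^2)
f/fc = 0.46 / 0.0826752 = 5.563942
|H| = 1 / sqrt(1 + 30.957451) = 0.1768943
|H|_dB = 20*log10(0.1768943) = -15.05 dB

fc = 0.0826752 Hz; |H(0.46 Hz)| = -15.05 dB


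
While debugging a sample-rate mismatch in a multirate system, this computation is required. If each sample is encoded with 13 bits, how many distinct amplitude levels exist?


Number of quantization levels = 2^N
= 2^13
= 8192

8192


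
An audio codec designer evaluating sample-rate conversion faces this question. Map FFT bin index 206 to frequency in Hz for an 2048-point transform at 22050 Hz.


Frequency of DFT bin k:
f_k = k * fs / N
    = 206 * 22050 / 2048
    = 4542300 / 2048
    = 2217.92 Hz

2217.92 Hz


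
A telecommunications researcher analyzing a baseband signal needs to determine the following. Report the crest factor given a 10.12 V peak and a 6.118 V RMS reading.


Crest factor is the ratio of peak to RMS:
CF = V_peak / V_rms
   = 10.12 / 6.118
   = 1.6541

1.6541


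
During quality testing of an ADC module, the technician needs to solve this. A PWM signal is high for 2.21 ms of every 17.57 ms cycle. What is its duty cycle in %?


Duty cycle as a percentage:
DC = (t_on / T) * 100
   = (2.21 / 17.57) * 100
   = 0.125783 * 100
   = 12.58 %

12.58 %


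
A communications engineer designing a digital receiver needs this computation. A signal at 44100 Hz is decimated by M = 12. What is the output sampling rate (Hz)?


Decimation reduces the sample rate:
fs_out = fs_in / M
       = 44100 / 12
       = 3675.0 Hz

3675.0 Hz


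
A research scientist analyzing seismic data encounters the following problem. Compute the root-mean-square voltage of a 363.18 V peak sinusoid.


RMS voltage for a sinusoidal waveform:
V_rms = V_peak / sqrt(2)
      = 363.18 / 1.414214
      = 256.807 V

256.807 V


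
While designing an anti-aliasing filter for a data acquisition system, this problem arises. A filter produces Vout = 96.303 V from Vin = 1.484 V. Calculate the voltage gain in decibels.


Voltage gain in dB:
G = 20 * log10(Vout / Vin)
  = 20 * log10(96.303 / 1.484)
  = 20 * log10(64.894205)
  = 20 * 1.812206
  = 36.24 dB

36.24 dB


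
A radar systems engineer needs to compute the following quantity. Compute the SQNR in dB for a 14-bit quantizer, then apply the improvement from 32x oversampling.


Step 1 — baseline SQNR at Nyquist:
SQNR_base = 6.02*N + 1.76
          = 6.02*14 + 1.76
          = 86.04 dB

Step 2 — oversampling processing gain:
G = 10*log10(OSR) = 10*log10(32) = 15.05 dB

Step 3 — total:
SQNR_total = 86.04 + 15.05 = 101.09 dB

Base SQNR = 86.04 dB; oversampled SQNR = 101.09 dB


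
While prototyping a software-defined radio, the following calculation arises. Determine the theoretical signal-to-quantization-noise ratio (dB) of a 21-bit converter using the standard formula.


Theoretical SNR for a full-scale sinusoid:
SNR = 6.02 * N + 1.76
    = 6.02 * 21 + 1.76
    = 126.42 + 1.76
    = 128.18 dB

128.18 dB


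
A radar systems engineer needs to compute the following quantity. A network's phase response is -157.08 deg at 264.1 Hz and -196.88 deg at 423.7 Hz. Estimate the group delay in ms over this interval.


Group delay from phase difference:
tau = -d(phi)/d(omega)
d(phi) = -39.8 deg = -0.694641 rad
d(omega) = 2*pi*(423.7 - 264.1) = 1002.7964 rad/s
tau = -(-0.694641) / 1002.7964
    = 0.6927 ms

0.6927 ms


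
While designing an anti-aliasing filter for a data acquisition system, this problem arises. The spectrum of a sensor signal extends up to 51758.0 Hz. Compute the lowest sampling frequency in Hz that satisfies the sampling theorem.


The Nyquist rate is twice the maximum frequency component.
fs_min = 2 * fmax
      = 2 * 51758.0
      = 103516.0 Hz

103516.0


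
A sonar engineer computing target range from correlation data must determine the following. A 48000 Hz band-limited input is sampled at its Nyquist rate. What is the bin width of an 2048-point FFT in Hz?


Step 1 — Nyquist sampling rate:
fs = 2 * fmax = 2 * 48000 = 96000 Hz

Step 2 — DFT bin spacing:
df = fs / N = 96000 / 2048 = 46.875 Hz

46.875 Hz


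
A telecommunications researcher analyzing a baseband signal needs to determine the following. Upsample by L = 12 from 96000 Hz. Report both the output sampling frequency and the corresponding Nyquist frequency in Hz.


Step 1 — output sample rate after interpolation by L:
fs_out = L * fs_in = 12 * 96000 = 1152000 Hz

Step 2 — Nyquist frequency of the output stream:
f_Nyq = fs_out / 2 = 1152000 / 2 = 576000.0 Hz

fs_out = 1152000 Hz; f_Nyquist = 576000.0 Hz


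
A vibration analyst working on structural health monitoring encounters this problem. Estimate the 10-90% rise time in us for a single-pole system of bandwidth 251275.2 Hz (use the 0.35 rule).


Rise time from bandwidth relationship:
tr = 0.35 / BW
   = 0.35 / 251275.2
   = 1.392895121e-06 s
   = 1.3929 us

1.3929 us


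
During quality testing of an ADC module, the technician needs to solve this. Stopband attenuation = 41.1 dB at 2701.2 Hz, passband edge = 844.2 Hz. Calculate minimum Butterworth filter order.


Butterworth filter order formula:
n = log10(10^(A/10) - 1) / (2 * log10(f_stop/f_pass))
10^(41.1/10) - 1 = 12881.4955
f_stop/f_pass = 2701.2 / 844.2 = 3.1997
n = 4.0684 -> ceil = 5

5


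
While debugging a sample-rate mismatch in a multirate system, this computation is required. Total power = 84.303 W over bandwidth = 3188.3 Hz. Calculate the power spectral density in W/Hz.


Power spectral density:
PSD = P / BW
    = 84.303 / 3188.3
    = 0.02644136 W/Hz

0.02644136 W/Hz


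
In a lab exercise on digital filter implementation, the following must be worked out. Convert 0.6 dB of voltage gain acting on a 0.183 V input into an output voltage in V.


Output voltage from dB gain:
V_out = V_in * 10^(gain_dB / 20)
      = 0.183 * 10^(0.6 / 20)
      = 0.183 * 1.071519
      = 0.1961 V

0.1961 V


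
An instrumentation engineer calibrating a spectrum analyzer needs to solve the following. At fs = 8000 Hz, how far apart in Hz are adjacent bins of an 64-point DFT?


DFT frequency resolution:
df = fs / N
   = 8000 / 64
   = 125.0 Hz

125.0 Hz


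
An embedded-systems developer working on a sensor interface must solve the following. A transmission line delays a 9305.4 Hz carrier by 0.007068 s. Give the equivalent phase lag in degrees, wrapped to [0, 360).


Phase shift from frequency and time delay:
phi = 360 * f * t_delay
    = 360 * 9305.4 * 0.007068
    = 23677.4 degrees
    mod 360 = 277.4 degrees

277.4 degrees


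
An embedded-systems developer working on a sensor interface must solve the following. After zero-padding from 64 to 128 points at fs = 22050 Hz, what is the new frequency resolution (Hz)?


Frequency resolution after zero-padding:
N_padded = 64 * 2 = 128
df = fs / N_padded
   = 22050 / 128
   = 172.2656 Hz

172.2656 Hz


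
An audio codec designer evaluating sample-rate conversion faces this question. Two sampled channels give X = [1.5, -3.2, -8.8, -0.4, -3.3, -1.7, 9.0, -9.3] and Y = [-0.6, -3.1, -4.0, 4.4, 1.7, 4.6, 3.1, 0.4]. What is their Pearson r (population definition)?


Pearson correlation coefficient (population):
r = cov(X,Y) / (std(X) * std(Y))
Mean X = -2.025, Mean Y = 0.8125
Cov(X,Y) = 8.296563
Std(X) = 5.460712, Std(Y) = 3.038683
r = 0.5

0.5


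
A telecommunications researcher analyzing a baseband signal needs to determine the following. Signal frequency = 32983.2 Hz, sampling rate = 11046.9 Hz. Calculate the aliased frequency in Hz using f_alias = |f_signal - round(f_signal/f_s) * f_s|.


Compute the nearest integer multiple of fs to the signal:
n = round(32983.2 / 11046.9) = 3
f_alias = |32983.2 - 3 * 11046.9|
        = |32983.2 - 33140.7|
        = 157.5 Hz

157.5


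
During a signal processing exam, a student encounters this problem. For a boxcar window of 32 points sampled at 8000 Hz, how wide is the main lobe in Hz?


Main lobe width for a rectangular window:
Width = 2 * fs / N
      = 2 * 8000 / 32
      = 16000 / 32
      = 500.0 Hz

500.0 Hz


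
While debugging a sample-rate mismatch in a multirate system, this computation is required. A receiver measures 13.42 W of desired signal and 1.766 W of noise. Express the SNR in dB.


SNR in decibels:
SNR = 10 * log10(Ps / Pn)
    = 10 * log10(13.42 / 1.766)
    = 10 * log10(7.5991)
    = 10 * 0.8808
    = 8.81 dB

8.81 dB


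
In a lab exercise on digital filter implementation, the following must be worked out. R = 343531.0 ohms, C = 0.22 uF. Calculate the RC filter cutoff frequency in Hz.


Cutoff frequency of a first-order RC filter:
fc = 1 / (2 * pi * R * C)
C = 0.22 uF = 2.2e-07 F
fc = 1 / (2 * pi * 343531.0 * 2.2e-07)
   = 1 / 0.47486316498736
   = 2.10587 Hz

2.10587 Hz


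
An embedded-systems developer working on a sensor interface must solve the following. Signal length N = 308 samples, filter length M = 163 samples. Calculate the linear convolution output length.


Linear convolution output length:
L = N + M - 1
  = 308 + 163 - 1
  = 470 samples

470


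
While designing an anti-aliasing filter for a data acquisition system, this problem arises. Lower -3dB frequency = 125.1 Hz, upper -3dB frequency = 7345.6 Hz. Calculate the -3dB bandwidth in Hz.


Bandwidth is the difference of -3dB frequencies:
BW = f_high - f_low
   = 7345.6 - 125.1
   = 7220.5 Hz

7220.5 Hz


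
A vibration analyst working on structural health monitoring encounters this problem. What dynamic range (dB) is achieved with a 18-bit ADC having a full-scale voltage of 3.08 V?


Dynamic range from full-scale to LSB:
V_min = V_max / 2^bits = 3.08 / 2^18
DR = 20 * log10(V_max / V_min)
   = 20 * log10(2^18)
   = 20 * 18 * log10(2)
   = 108.37 dB

108.37 dB


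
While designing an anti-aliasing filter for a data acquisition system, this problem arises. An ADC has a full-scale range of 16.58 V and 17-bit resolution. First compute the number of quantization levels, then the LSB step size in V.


Step 1 — number of quantization levels:
L = 2^N = 2^17 = 131072

Step 2 — LSB step size:
delta = Vfs / L
      = 16.58 / 131072
      = 0.0001265 V

Levels = 131072; step size = 0.0001265 V


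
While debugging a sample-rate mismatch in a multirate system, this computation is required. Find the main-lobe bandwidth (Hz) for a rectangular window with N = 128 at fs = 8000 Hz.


Main lobe width for a rectangular window:
Width = 2 * fs / N
      = 2 * 8000 / 128
      = 16000 / 128
      = 125.0 Hz

125.0 Hz


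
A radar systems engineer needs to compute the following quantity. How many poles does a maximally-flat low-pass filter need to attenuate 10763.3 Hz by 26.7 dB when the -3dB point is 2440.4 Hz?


Butterworth filter order formula:
n = log10(10^(A/10) - 1) / (2 * log10(f_stop/f_pass))
10^(26.7/10) - 1 = 466.7351
f_stop/f_pass = 10763.3 / 2440.4 = 4.4105
n = 2.0707 -> ceil = 3

3


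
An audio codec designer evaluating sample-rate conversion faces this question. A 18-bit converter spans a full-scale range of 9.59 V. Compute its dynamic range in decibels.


Dynamic range from full-scale to LSB:
V_min = V_max / 2^bits = 9.59 / 2^18
DR = 20 * log10(V_max / V_min)
   = 20 * log10(2^18)
   = 20 * 18 * log10(2)
   = 108.37 dB

108.37 dB


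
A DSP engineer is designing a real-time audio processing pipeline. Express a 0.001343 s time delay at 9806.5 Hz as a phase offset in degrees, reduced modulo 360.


Phase shift from frequency and time delay:
phi = 360 * f * t_delay
    = 360 * 9806.5 * 0.001343
    = 4741.25 degrees
    mod 360 = 61.25 degrees

61.25 degrees


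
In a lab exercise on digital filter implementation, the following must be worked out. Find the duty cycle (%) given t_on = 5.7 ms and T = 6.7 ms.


Duty cycle as a percentage:
DC = (t_on / T) * 100
   = (5.7 / 6.7) * 100
   = 0.850746 * 100
   = 85.07 %

85.07 %


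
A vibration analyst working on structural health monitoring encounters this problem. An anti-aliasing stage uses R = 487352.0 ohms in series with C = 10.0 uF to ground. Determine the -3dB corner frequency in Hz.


Cutoff frequency of a first-order RC filter:
fc = 1 / (2 * pi * R * C)
C = 10.0 uF = 1e-05 F
fc = 1 / (2 * pi * 487352.0 * 1e-05)
   = 1 / 30.621229258246
   = 0.032657 Hz

0.032657 Hz


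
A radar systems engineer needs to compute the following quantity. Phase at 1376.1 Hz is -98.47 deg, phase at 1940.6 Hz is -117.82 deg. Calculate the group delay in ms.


Group delay from phase difference:
tau = -d(phi)/d(omega)
d(phi) = -19.35 deg = -0.337721 rad
d(omega) = 2*pi*(1940.6 - 1376.1) = 3546.8581 rad/s
tau = -(-0.337721) / 3546.8581
    = 0.0952 ms

0.0952 ms


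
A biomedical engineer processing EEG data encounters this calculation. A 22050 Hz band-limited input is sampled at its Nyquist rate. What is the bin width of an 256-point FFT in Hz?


Step 1 — Nyquist sampling rate:
fs = 2 * fmax = 2 * 22050 = 44100 Hz

Step 2 — DFT bin spacing:
df = fs / N = 44100 / 256 = 172.2656 Hz

172.2656 Hz


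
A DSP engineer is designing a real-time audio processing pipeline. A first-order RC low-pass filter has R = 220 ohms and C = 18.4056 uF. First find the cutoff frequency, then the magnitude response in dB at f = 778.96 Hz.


Step 1 — cutoff frequency:
fc = 1 / (2*pi*R*C)
C = 18.4056 uF = 1.84056e-05 F
fc = 1 / (2*pi*220*1.84056e-05)
   = 39.305 Hz

Step 2 — magnitude at f = 778.96 Hz:
|H(f)| = 1 / sqrt(1 + (f/fc)^2)
f/fc = 778.96 / 39.305 = 19.818344
|H| = 1 / sqrt(1 + 392.766759) = 0.0503942
|H|_dB = 20*log10(0.0503942) = -25.95 dB

fc = 39.305 Hz; |H(778.96 Hz)| = -25.95 dB


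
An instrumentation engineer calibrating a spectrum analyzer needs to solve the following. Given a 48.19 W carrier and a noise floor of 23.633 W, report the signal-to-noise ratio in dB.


SNR in decibels:
SNR = 10 * log10(Ps / Pn)
    = 10 * log10(48.19 / 23.633)
    = 10 * log10(2.0391)
    = 10 * 0.3094
    = 3.09 dB

3.09 dB


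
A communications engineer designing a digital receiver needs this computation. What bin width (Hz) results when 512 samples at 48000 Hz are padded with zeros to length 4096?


Frequency resolution after zero-padding:
N_padded = 512 * 8 = 4096
df = fs / N_padded
   = 48000 / 4096
   = 11.7188 Hz

11.7188 Hz


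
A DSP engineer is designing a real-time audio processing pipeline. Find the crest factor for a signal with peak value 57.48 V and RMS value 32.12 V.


Crest factor is the ratio of peak to RMS:
CF = V_peak / V_rms
   = 57.48 / 32.12
   = 1.7895

1.7895


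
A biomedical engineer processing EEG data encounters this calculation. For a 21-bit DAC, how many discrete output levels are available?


Number of quantization levels = 2^N
= 2^21
= 2097152

2097152
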